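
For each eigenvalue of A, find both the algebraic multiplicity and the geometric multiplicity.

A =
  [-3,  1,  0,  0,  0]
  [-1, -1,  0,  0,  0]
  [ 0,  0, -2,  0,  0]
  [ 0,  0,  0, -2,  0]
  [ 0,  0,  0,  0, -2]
λ = -2: alg = 5, geom = 4

Step 1 — factor the characteristic polynomial to read off the algebraic multiplicities:
  χ_A(x) = (x + 2)^5

Step 2 — compute geometric multiplicities via the rank-nullity identity g(λ) = n − rank(A − λI):
  rank(A − (-2)·I) = 1, so dim ker(A − (-2)·I) = n − 1 = 4

Summary:
  λ = -2: algebraic multiplicity = 5, geometric multiplicity = 4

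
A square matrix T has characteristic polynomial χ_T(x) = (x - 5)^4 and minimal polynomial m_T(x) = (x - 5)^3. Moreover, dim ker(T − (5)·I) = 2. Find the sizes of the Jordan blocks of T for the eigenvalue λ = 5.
Block sizes for λ = 5: [3, 1]

Step 1 — from the characteristic polynomial, algebraic multiplicity of λ = 5 is 4. From dim ker(T − (5)·I) = 2, there are exactly 2 Jordan blocks for λ = 5.
Step 2 — from the minimal polynomial, the factor (x − 5)^3 tells us the largest block for λ = 5 has size 3.
Step 3 — with total size 4, 2 blocks, and largest block 3, the block sizes (in nonincreasing order) are [3, 1].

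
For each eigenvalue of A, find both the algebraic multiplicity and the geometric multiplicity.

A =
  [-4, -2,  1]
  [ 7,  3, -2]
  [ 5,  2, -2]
λ = -1: alg = 3, geom = 1

Step 1 — factor the characteristic polynomial to read off the algebraic multiplicities:
  χ_A(x) = (x + 1)^3

Step 2 — compute geometric multiplicities via the rank-nullity identity g(λ) = n − rank(A − λI):
  rank(A − (-1)·I) = 2, so dim ker(A − (-1)·I) = n − 2 = 1

Summary:
  λ = -1: algebraic multiplicity = 3, geometric multiplicity = 1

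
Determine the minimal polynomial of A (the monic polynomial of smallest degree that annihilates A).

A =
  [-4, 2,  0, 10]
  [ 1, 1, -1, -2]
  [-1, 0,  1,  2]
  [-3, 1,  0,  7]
x^4 - 5*x^3 + 9*x^2 - 7*x + 2

The characteristic polynomial is χ_A(x) = (x - 2)*(x - 1)^3, so the eigenvalues are known. The minimal polynomial is
  m_A(x) = Π_λ (x − λ)^{k_λ}
where k_λ is the size of the *largest* Jordan block for λ (equivalently, the smallest k with (A − λI)^k v = 0 for every generalised eigenvector v of λ).

  λ = 1: largest Jordan block has size 3, contributing (x − 1)^3
  λ = 2: largest Jordan block has size 1, contributing (x − 2)

So m_A(x) = (x - 2)*(x - 1)^3 = x^4 - 5*x^3 + 9*x^2 - 7*x + 2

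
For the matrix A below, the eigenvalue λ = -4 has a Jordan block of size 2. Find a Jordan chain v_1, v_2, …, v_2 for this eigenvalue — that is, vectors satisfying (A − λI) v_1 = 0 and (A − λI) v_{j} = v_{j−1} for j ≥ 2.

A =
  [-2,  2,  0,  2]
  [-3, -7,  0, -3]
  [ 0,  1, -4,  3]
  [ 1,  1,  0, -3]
A Jordan chain for λ = -4 of length 2:
v_1 = (2, -3, 0, 1)ᵀ
v_2 = (1, 0, 0, 0)ᵀ

Let N = A − (-4)·I. We want v_2 with N^2 v_2 = 0 but N^1 v_2 ≠ 0; then v_{j-1} := N · v_j for j = 2, …, 2.

Pick v_2 = (1, 0, 0, 0)ᵀ.
Then v_1 = N · v_2 = (2, -3, 0, 1)ᵀ.

Sanity check: (A − (-4)·I) v_1 = (0, 0, 0, 0)ᵀ = 0. ✓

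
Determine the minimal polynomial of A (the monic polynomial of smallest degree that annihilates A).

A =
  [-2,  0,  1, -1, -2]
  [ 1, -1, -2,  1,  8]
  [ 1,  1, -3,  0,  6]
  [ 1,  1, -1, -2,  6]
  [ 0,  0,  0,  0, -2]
x^2 + 4*x + 4

The characteristic polynomial is χ_A(x) = (x + 2)^5, so the eigenvalues are known. The minimal polynomial is
  m_A(x) = Π_λ (x − λ)^{k_λ}
where k_λ is the size of the *largest* Jordan block for λ (equivalently, the smallest k with (A − λI)^k v = 0 for every generalised eigenvector v of λ).

  λ = -2: largest Jordan block has size 2, contributing (x + 2)^2

So m_A(x) = (x + 2)^2 = x^2 + 4*x + 4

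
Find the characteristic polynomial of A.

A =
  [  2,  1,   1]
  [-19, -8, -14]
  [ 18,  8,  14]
x^3 - 8*x^2 + 13*x - 6

Expanding det(x·I − A) (e.g. by cofactor expansion or by noting that A is similar to its Jordan form J, which has the same characteristic polynomial as A) gives
  χ_A(x) = x^3 - 8*x^2 + 13*x - 6
which factors as (x - 6)*(x - 1)^2. The eigenvalues (with algebraic multiplicities) are λ = 1 with multiplicity 2, λ = 6 with multiplicity 1.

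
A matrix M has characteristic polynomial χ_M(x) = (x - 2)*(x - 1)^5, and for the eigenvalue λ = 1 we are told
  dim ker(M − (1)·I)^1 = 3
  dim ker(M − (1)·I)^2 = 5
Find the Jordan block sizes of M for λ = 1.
Block sizes for λ = 1: [2, 2, 1]

From the dimensions of kernels of powers, the number of Jordan blocks of size at least j is d_j − d_{j−1} where d_j = dim ker(N^j) (with d_0 = 0). Computing the differences gives [3, 2].
The number of blocks of size exactly k is (#blocks of size ≥ k) − (#blocks of size ≥ k + 1), so the partition is: 1 block(s) of size 1, 2 block(s) of size 2.
In nonincreasing order the block sizes are [2, 2, 1].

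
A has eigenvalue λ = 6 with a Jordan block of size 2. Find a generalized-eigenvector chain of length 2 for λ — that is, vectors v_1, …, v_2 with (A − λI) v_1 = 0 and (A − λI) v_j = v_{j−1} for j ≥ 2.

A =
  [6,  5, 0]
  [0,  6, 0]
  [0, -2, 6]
A Jordan chain for λ = 6 of length 2:
v_1 = (5, 0, -2)ᵀ
v_2 = (0, 1, 0)ᵀ

Let N = A − (6)·I. We want v_2 with N^2 v_2 = 0 but N^1 v_2 ≠ 0; then v_{j-1} := N · v_j for j = 2, …, 2.

Pick v_2 = (0, 1, 0)ᵀ.
Then v_1 = N · v_2 = (5, 0, -2)ᵀ.

Sanity check: (A − (6)·I) v_1 = (0, 0, 0)ᵀ = 0. ✓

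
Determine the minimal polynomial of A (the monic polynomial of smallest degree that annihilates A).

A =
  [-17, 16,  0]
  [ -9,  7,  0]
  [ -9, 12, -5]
x^2 + 10*x + 25

The characteristic polynomial is χ_A(x) = (x + 5)^3, so the eigenvalues are known. The minimal polynomial is
  m_A(x) = Π_λ (x − λ)^{k_λ}
where k_λ is the size of the *largest* Jordan block for λ (equivalently, the smallest k with (A − λI)^k v = 0 for every generalised eigenvector v of λ).

  λ = -5: largest Jordan block has size 2, contributing (x + 5)^2

So m_A(x) = (x + 5)^2 = x^2 + 10*x + 25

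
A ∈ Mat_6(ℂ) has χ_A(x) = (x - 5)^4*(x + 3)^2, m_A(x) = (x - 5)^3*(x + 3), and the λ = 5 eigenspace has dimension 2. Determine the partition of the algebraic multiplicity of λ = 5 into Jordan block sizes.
Block sizes for λ = 5: [3, 1]

Step 1 — from the characteristic polynomial, algebraic multiplicity of λ = 5 is 4. From dim ker(A − (5)·I) = 2, there are exactly 2 Jordan blocks for λ = 5.
Step 2 — from the minimal polynomial, the factor (x − 5)^3 tells us the largest block for λ = 5 has size 3.
Step 3 — with total size 4, 2 blocks, and largest block 3, the block sizes (in nonincreasing order) are [3, 1].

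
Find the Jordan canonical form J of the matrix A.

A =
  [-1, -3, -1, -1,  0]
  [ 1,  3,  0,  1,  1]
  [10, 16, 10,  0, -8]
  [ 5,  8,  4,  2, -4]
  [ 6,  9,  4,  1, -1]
J_3(2) ⊕ J_1(2) ⊕ J_1(5)

The characteristic polynomial is
  det(x·I − A) = x^5 - 13*x^4 + 64*x^3 - 152*x^2 + 176*x - 80 = (x - 5)*(x - 2)^4

Eigenvalues and multiplicities (the geometric multiplicity of λ is n − rank(A − λI), which equals the number of Jordan blocks for λ):
  λ = 2: algebraic multiplicity = 4, geometric multiplicity = 2
  λ = 5: algebraic multiplicity = 1, geometric multiplicity = 1

Determining the block sizes for each eigenvalue:
  λ = 2: with am = 4 and gm = 2, the partition is not yet determined (e.g. several partitions of 4 into 2 parts exist). Let N = A − (2)·I. Computing rank(N^1) = 3, rank(N^2) = 2, rank(N^3) = 1; the number of blocks of size ≥ j is rank(N^{j−1}) − rank(N^j), giving [2, 1, 1]. So we have 1 block(s) of size 3, 1 block(s) of size 1 → block sizes [3, 1]
  λ = 5: one block (gm = 1), so the single block has size am = 1 → block sizes [1]

Assembling the blocks gives a Jordan form
J =
  [2, 1, 0, 0, 0]
  [0, 2, 1, 0, 0]
  [0, 0, 2, 0, 0]
  [0, 0, 0, 2, 0]
  [0, 0, 0, 0, 5]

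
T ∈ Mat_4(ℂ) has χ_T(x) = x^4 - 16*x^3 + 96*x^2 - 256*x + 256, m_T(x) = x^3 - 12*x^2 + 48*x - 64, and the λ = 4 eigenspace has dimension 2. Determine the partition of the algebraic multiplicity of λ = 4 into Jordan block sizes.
Block sizes for λ = 4: [3, 1]

Step 1 — from the characteristic polynomial, algebraic multiplicity of λ = 4 is 4. From dim ker(T − (4)·I) = 2, there are exactly 2 Jordan blocks for λ = 4.
Step 2 — from the minimal polynomial, the factor (x − 4)^3 tells us the largest block for λ = 4 has size 3.
Step 3 — with total size 4, 2 blocks, and largest block 3, the block sizes (in nonincreasing order) are [3, 1].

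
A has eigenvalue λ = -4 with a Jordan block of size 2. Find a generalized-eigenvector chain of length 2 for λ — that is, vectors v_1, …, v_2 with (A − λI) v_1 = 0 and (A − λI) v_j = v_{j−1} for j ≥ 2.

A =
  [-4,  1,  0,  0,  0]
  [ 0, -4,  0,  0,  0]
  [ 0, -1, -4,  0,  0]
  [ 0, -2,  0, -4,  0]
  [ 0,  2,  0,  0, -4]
A Jordan chain for λ = -4 of length 2:
v_1 = (1, 0, -1, -2, 2)ᵀ
v_2 = (0, 1, 0, 0, 0)ᵀ

Let N = A − (-4)·I. We want v_2 with N^2 v_2 = 0 but N^1 v_2 ≠ 0; then v_{j-1} := N · v_j for j = 2, …, 2.

Pick v_2 = (0, 1, 0, 0, 0)ᵀ.
Then v_1 = N · v_2 = (1, 0, -1, -2, 2)ᵀ.

Sanity check: (A − (-4)·I) v_1 = (0, 0, 0, 0, 0)ᵀ = 0. ✓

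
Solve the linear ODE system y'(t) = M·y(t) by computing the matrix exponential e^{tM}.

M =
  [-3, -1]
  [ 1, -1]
e^{tM} =
  [-t*exp(-2*t) + exp(-2*t), -t*exp(-2*t)]
  [t*exp(-2*t), t*exp(-2*t) + exp(-2*t)]

Strategy: write M = P · J · P⁻¹ where J is a Jordan canonical form, so e^{tM} = P · e^{tJ} · P⁻¹, and e^{tJ} can be computed block-by-block.

M has Jordan form
J =
  [-2,  1]
  [ 0, -2]
(up to reordering of blocks).

Per-block formulas:
  For a 2×2 Jordan block J_2(-2): exp(t · J_2(-2)) = e^(-2t)·(I + t·N), where N is the 2×2 nilpotent shift.

After assembling e^{tJ} and conjugating by P, we get:

e^{tM} =
  [-t*exp(-2*t) + exp(-2*t), -t*exp(-2*t)]
  [t*exp(-2*t), t*exp(-2*t) + exp(-2*t)]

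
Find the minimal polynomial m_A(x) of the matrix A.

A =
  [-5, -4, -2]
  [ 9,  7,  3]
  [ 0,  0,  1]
x^2 - 2*x + 1

The characteristic polynomial is χ_A(x) = (x - 1)^3, so the eigenvalues are known. The minimal polynomial is
  m_A(x) = Π_λ (x − λ)^{k_λ}
where k_λ is the size of the *largest* Jordan block for λ (equivalently, the smallest k with (A − λI)^k v = 0 for every generalised eigenvector v of λ).

  λ = 1: largest Jordan block has size 2, contributing (x − 1)^2

So m_A(x) = (x - 1)^2 = x^2 - 2*x + 1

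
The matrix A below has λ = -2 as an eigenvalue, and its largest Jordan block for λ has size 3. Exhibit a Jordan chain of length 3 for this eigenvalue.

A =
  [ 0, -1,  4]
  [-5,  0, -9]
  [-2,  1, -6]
A Jordan chain for λ = -2 of length 3:
v_1 = (1, -2, -1)ᵀ
v_2 = (2, -5, -2)ᵀ
v_3 = (1, 0, 0)ᵀ

Let N = A − (-2)·I. We want v_3 with N^3 v_3 = 0 but N^2 v_3 ≠ 0; then v_{j-1} := N · v_j for j = 3, …, 2.

Pick v_3 = (1, 0, 0)ᵀ.
Then v_2 = N · v_3 = (2, -5, -2)ᵀ.
Then v_1 = N · v_2 = (1, -2, -1)ᵀ.

Sanity check: (A − (-2)·I) v_1 = (0, 0, 0)ᵀ = 0. ✓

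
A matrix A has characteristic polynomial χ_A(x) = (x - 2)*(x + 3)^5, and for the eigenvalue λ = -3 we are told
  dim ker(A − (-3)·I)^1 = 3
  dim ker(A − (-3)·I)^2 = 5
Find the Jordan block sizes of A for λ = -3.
Block sizes for λ = -3: [2, 2, 1]

From the dimensions of kernels of powers, the number of Jordan blocks of size at least j is d_j − d_{j−1} where d_j = dim ker(N^j) (with d_0 = 0). Computing the differences gives [3, 2].
The number of blocks of size exactly k is (#blocks of size ≥ k) − (#blocks of size ≥ k + 1), so the partition is: 1 block(s) of size 1, 2 block(s) of size 2.
In nonincreasing order the block sizes are [2, 2, 1].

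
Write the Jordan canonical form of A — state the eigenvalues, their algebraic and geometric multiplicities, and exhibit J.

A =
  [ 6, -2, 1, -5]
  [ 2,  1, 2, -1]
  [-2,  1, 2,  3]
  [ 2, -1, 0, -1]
J_2(2) ⊕ J_2(2)

The characteristic polynomial is
  det(x·I − A) = x^4 - 8*x^3 + 24*x^2 - 32*x + 16 = (x - 2)^4

Eigenvalues and multiplicities (the geometric multiplicity of λ is n − rank(A − λI), which equals the number of Jordan blocks for λ):
  λ = 2: algebraic multiplicity = 4, geometric multiplicity = 2

Determining the block sizes for each eigenvalue:
  λ = 2: with am = 4 and gm = 2, the partition is not yet determined (e.g. several partitions of 4 into 2 parts exist). Let N = A − (2)·I. Computing rank(N^1) = 2, rank(N^2) = 0; the number of blocks of size ≥ j is rank(N^{j−1}) − rank(N^j), giving [2, 2]. So we have 2 block(s) of size 2 → block sizes [2, 2]

Assembling the blocks gives a Jordan form
J =
  [2, 1, 0, 0]
  [0, 2, 0, 0]
  [0, 0, 2, 1]
  [0, 0, 0, 2]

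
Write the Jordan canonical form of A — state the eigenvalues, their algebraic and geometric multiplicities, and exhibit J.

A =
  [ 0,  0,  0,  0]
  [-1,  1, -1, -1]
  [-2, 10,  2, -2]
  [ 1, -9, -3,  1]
J_2(0) ⊕ J_1(0) ⊕ J_1(4)

The characteristic polynomial is
  det(x·I − A) = x^4 - 4*x^3 = x^3*(x - 4)

Eigenvalues and multiplicities (the geometric multiplicity of λ is n − rank(A − λI), which equals the number of Jordan blocks for λ):
  λ = 0: algebraic multiplicity = 3, geometric multiplicity = 2
  λ = 4: algebraic multiplicity = 1, geometric multiplicity = 1

Determining the block sizes for each eigenvalue:
  λ = 0: 2 blocks summing to 3 forces exactly one block of size 2 and the rest size 1 → block sizes [2, 1]
  λ = 4: one block (gm = 1), so the single block has size am = 1 → block sizes [1]

Assembling the blocks gives a Jordan form
J =
  [0, 1, 0, 0]
  [0, 0, 0, 0]
  [0, 0, 0, 0]
  [0, 0, 0, 4]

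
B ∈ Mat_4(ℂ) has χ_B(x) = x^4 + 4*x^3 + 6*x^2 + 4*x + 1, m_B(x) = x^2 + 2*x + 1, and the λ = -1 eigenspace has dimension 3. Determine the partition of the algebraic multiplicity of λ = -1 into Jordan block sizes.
Block sizes for λ = -1: [2, 1, 1]

Step 1 — from the characteristic polynomial, algebraic multiplicity of λ = -1 is 4. From dim ker(B − (-1)·I) = 3, there are exactly 3 Jordan blocks for λ = -1.
Step 2 — from the minimal polynomial, the factor (x + 1)^2 tells us the largest block for λ = -1 has size 2.
Step 3 — with total size 4, 3 blocks, and largest block 2, the block sizes (in nonincreasing order) are [2, 1, 1].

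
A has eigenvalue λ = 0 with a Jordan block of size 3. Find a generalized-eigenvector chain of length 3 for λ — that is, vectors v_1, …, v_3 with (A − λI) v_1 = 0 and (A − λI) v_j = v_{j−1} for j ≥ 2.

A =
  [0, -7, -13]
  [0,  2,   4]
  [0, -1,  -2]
A Jordan chain for λ = 0 of length 3:
v_1 = (-1, 0, 0)ᵀ
v_2 = (-7, 2, -1)ᵀ
v_3 = (0, 1, 0)ᵀ

Let N = A − (0)·I. We want v_3 with N^3 v_3 = 0 but N^2 v_3 ≠ 0; then v_{j-1} := N · v_j for j = 3, …, 2.

Pick v_3 = (0, 1, 0)ᵀ.
Then v_2 = N · v_3 = (-7, 2, -1)ᵀ.
Then v_1 = N · v_2 = (-1, 0, 0)ᵀ.

Sanity check: (A − (0)·I) v_1 = (0, 0, 0)ᵀ = 0. ✓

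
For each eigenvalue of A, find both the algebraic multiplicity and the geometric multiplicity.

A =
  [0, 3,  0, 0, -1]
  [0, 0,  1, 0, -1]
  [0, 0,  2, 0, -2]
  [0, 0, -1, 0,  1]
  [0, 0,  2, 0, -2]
λ = 0: alg = 5, geom = 3

Step 1 — factor the characteristic polynomial to read off the algebraic multiplicities:
  χ_A(x) = x^5

Step 2 — compute geometric multiplicities via the rank-nullity identity g(λ) = n − rank(A − λI):
  rank(A − (0)·I) = 2, so dim ker(A − (0)·I) = n − 2 = 3

Summary:
  λ = 0: algebraic multiplicity = 5, geometric multiplicity = 3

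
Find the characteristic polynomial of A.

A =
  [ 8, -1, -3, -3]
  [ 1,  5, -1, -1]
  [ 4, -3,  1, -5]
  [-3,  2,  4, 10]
x^4 - 24*x^3 + 216*x^2 - 864*x + 1296

Expanding det(x·I − A) (e.g. by cofactor expansion or by noting that A is similar to its Jordan form J, which has the same characteristic polynomial as A) gives
  χ_A(x) = x^4 - 24*x^3 + 216*x^2 - 864*x + 1296
which factors as (x - 6)^4. The eigenvalues (with algebraic multiplicities) are λ = 6 with multiplicity 4.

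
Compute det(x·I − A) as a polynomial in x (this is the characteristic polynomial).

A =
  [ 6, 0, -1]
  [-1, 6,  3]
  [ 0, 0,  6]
x^3 - 18*x^2 + 108*x - 216

Expanding det(x·I − A) (e.g. by cofactor expansion or by noting that A is similar to its Jordan form J, which has the same characteristic polynomial as A) gives
  χ_A(x) = x^3 - 18*x^2 + 108*x - 216
which factors as (x - 6)^3. The eigenvalues (with algebraic multiplicities) are λ = 6 with multiplicity 3.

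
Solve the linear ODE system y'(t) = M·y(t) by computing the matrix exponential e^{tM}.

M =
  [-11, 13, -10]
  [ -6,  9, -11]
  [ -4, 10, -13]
e^{tM} =
  [-t^2*exp(-5*t) - 6*t*exp(-5*t) + exp(-5*t), 2*t^2*exp(-5*t) + 13*t*exp(-5*t), -3*t^2*exp(-5*t)/2 - 10*t*exp(-5*t)]
  [-2*t^2*exp(-5*t) - 6*t*exp(-5*t), 4*t^2*exp(-5*t) + 14*t*exp(-5*t) + exp(-5*t), -3*t^2*exp(-5*t) - 11*t*exp(-5*t)]
  [-2*t^2*exp(-5*t) - 4*t*exp(-5*t), 4*t^2*exp(-5*t) + 10*t*exp(-5*t), -3*t^2*exp(-5*t) - 8*t*exp(-5*t) + exp(-5*t)]

Strategy: write M = P · J · P⁻¹ where J is a Jordan canonical form, so e^{tM} = P · e^{tJ} · P⁻¹, and e^{tJ} can be computed block-by-block.

M has Jordan form
J =
  [-5,  1,  0]
  [ 0, -5,  1]
  [ 0,  0, -5]
(up to reordering of blocks).

Per-block formulas:
  For a 3×3 Jordan block J_3(-5): exp(t · J_3(-5)) = e^(-5t)·(I + t·N + (t^2/2)·N^2), where N is the 3×3 nilpotent shift.

After assembling e^{tJ} and conjugating by P, we get:

e^{tM} =
  [-t^2*exp(-5*t) - 6*t*exp(-5*t) + exp(-5*t), 2*t^2*exp(-5*t) + 13*t*exp(-5*t), -3*t^2*exp(-5*t)/2 - 10*t*exp(-5*t)]
  [-2*t^2*exp(-5*t) - 6*t*exp(-5*t), 4*t^2*exp(-5*t) + 14*t*exp(-5*t) + exp(-5*t), -3*t^2*exp(-5*t) - 11*t*exp(-5*t)]
  [-2*t^2*exp(-5*t) - 4*t*exp(-5*t), 4*t^2*exp(-5*t) + 10*t*exp(-5*t), -3*t^2*exp(-5*t) - 8*t*exp(-5*t) + exp(-5*t)]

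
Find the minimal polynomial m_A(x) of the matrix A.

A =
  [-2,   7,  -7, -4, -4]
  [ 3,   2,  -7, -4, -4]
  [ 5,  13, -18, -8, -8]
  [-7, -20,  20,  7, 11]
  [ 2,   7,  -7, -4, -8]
x^3 + 10*x^2 + 29*x + 20

The characteristic polynomial is χ_A(x) = (x + 1)*(x + 4)^2*(x + 5)^2, so the eigenvalues are known. The minimal polynomial is
  m_A(x) = Π_λ (x − λ)^{k_λ}
where k_λ is the size of the *largest* Jordan block for λ (equivalently, the smallest k with (A − λI)^k v = 0 for every generalised eigenvector v of λ).

  λ = -5: largest Jordan block has size 1, contributing (x + 5)
  λ = -4: largest Jordan block has size 1, contributing (x + 4)
  λ = -1: largest Jordan block has size 1, contributing (x + 1)

So m_A(x) = (x + 1)*(x + 4)*(x + 5) = x^3 + 10*x^2 + 29*x + 20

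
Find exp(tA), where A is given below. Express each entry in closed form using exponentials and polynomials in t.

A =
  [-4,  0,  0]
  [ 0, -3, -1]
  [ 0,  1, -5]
e^{tA} =
  [exp(-4*t), 0, 0]
  [0, t*exp(-4*t) + exp(-4*t), -t*exp(-4*t)]
  [0, t*exp(-4*t), -t*exp(-4*t) + exp(-4*t)]

Strategy: write A = P · J · P⁻¹ where J is a Jordan canonical form, so e^{tA} = P · e^{tJ} · P⁻¹, and e^{tJ} can be computed block-by-block.

A has Jordan form
J =
  [-4,  1,  0]
  [ 0, -4,  0]
  [ 0,  0, -4]
(up to reordering of blocks).

Per-block formulas:
  For a 2×2 Jordan block J_2(-4): exp(t · J_2(-4)) = e^(-4t)·(I + t·N), where N is the 2×2 nilpotent shift.
  For a 1×1 block at λ = -4: exp(t · [-4]) = [e^(-4t)].

After assembling e^{tJ} and conjugating by P, we get:

e^{tA} =
  [exp(-4*t), 0, 0]
  [0, t*exp(-4*t) + exp(-4*t), -t*exp(-4*t)]
  [0, t*exp(-4*t), -t*exp(-4*t) + exp(-4*t)]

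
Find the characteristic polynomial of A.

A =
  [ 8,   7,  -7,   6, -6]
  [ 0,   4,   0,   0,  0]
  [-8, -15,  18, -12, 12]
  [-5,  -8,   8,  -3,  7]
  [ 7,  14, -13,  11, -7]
x^5 - 20*x^4 + 160*x^3 - 640*x^2 + 1280*x - 1024

Expanding det(x·I − A) (e.g. by cofactor expansion or by noting that A is similar to its Jordan form J, which has the same characteristic polynomial as A) gives
  χ_A(x) = x^5 - 20*x^4 + 160*x^3 - 640*x^2 + 1280*x - 1024
which factors as (x - 4)^5. The eigenvalues (with algebraic multiplicities) are λ = 4 with multiplicity 5.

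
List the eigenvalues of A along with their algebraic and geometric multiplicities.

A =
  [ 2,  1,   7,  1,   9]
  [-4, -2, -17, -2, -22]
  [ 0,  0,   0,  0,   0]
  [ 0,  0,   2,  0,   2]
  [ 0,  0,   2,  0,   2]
λ = 0: alg = 4, geom = 2; λ = 2: alg = 1, geom = 1

Step 1 — factor the characteristic polynomial to read off the algebraic multiplicities:
  χ_A(x) = x^4*(x - 2)

Step 2 — compute geometric multiplicities via the rank-nullity identity g(λ) = n − rank(A − λI):
  rank(A − (0)·I) = 3, so dim ker(A − (0)·I) = n − 3 = 2
  rank(A − (2)·I) = 4, so dim ker(A − (2)·I) = n − 4 = 1

Summary:
  λ = 0: algebraic multiplicity = 4, geometric multiplicity = 2
  λ = 2: algebraic multiplicity = 1, geometric multiplicity = 1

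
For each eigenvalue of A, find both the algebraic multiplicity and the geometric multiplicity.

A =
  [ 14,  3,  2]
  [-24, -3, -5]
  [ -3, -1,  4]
λ = 5: alg = 3, geom = 1

Step 1 — factor the characteristic polynomial to read off the algebraic multiplicities:
  χ_A(x) = (x - 5)^3

Step 2 — compute geometric multiplicities via the rank-nullity identity g(λ) = n − rank(A − λI):
  rank(A − (5)·I) = 2, so dim ker(A − (5)·I) = n − 2 = 1

Summary:
  λ = 5: algebraic multiplicity = 3, geometric multiplicity = 1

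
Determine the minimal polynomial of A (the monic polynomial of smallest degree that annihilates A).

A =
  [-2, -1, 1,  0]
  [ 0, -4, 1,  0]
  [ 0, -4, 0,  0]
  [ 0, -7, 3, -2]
x^3 + 6*x^2 + 12*x + 8

The characteristic polynomial is χ_A(x) = (x + 2)^4, so the eigenvalues are known. The minimal polynomial is
  m_A(x) = Π_λ (x − λ)^{k_λ}
where k_λ is the size of the *largest* Jordan block for λ (equivalently, the smallest k with (A − λI)^k v = 0 for every generalised eigenvector v of λ).

  λ = -2: largest Jordan block has size 3, contributing (x + 2)^3

So m_A(x) = (x + 2)^3 = x^3 + 6*x^2 + 12*x + 8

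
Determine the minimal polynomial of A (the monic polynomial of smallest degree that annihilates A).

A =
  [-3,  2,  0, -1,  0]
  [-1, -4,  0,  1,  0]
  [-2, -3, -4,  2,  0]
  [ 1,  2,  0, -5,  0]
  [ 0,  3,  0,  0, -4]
x^3 + 12*x^2 + 48*x + 64

The characteristic polynomial is χ_A(x) = (x + 4)^5, so the eigenvalues are known. The minimal polynomial is
  m_A(x) = Π_λ (x − λ)^{k_λ}
where k_λ is the size of the *largest* Jordan block for λ (equivalently, the smallest k with (A − λI)^k v = 0 for every generalised eigenvector v of λ).

  λ = -4: largest Jordan block has size 3, contributing (x + 4)^3

So m_A(x) = (x + 4)^3 = x^3 + 12*x^2 + 48*x + 64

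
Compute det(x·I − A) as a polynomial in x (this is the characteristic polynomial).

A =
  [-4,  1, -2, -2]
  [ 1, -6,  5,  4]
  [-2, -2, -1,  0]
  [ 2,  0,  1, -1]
x^4 + 12*x^3 + 54*x^2 + 108*x + 81

Expanding det(x·I − A) (e.g. by cofactor expansion or by noting that A is similar to its Jordan form J, which has the same characteristic polynomial as A) gives
  χ_A(x) = x^4 + 12*x^3 + 54*x^2 + 108*x + 81
which factors as (x + 3)^4. The eigenvalues (with algebraic multiplicities) are λ = -3 with multiplicity 4.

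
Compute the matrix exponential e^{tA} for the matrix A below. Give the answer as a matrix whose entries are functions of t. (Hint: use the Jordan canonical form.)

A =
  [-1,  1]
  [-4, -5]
e^{tA} =
  [2*t*exp(-3*t) + exp(-3*t), t*exp(-3*t)]
  [-4*t*exp(-3*t), -2*t*exp(-3*t) + exp(-3*t)]

Strategy: write A = P · J · P⁻¹ where J is a Jordan canonical form, so e^{tA} = P · e^{tJ} · P⁻¹, and e^{tJ} can be computed block-by-block.

A has Jordan form
J =
  [-3,  1]
  [ 0, -3]
(up to reordering of blocks).

Per-block formulas:
  For a 2×2 Jordan block J_2(-3): exp(t · J_2(-3)) = e^(-3t)·(I + t·N), where N is the 2×2 nilpotent shift.

After assembling e^{tJ} and conjugating by P, we get:

e^{tA} =
  [2*t*exp(-3*t) + exp(-3*t), t*exp(-3*t)]
  [-4*t*exp(-3*t), -2*t*exp(-3*t) + exp(-3*t)]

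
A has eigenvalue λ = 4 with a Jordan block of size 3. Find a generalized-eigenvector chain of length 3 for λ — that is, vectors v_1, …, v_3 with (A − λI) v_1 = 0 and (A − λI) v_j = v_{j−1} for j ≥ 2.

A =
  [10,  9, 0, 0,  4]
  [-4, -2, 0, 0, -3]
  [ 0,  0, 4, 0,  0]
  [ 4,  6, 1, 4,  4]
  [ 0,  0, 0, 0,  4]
A Jordan chain for λ = 4 of length 3:
v_1 = (-3, 2, 0, -2, 0)ᵀ
v_2 = (4, -3, 0, 4, 0)ᵀ
v_3 = (0, 0, 0, 0, 1)ᵀ

Let N = A − (4)·I. We want v_3 with N^3 v_3 = 0 but N^2 v_3 ≠ 0; then v_{j-1} := N · v_j for j = 3, …, 2.

Pick v_3 = (0, 0, 0, 0, 1)ᵀ.
Then v_2 = N · v_3 = (4, -3, 0, 4, 0)ᵀ.
Then v_1 = N · v_2 = (-3, 2, 0, -2, 0)ᵀ.

Sanity check: (A − (4)·I) v_1 = (0, 0, 0, 0, 0)ᵀ = 0. ✓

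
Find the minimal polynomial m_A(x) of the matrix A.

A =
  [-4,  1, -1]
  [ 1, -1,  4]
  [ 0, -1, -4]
x^3 + 9*x^2 + 27*x + 27

The characteristic polynomial is χ_A(x) = (x + 3)^3, so the eigenvalues are known. The minimal polynomial is
  m_A(x) = Π_λ (x − λ)^{k_λ}
where k_λ is the size of the *largest* Jordan block for λ (equivalently, the smallest k with (A − λI)^k v = 0 for every generalised eigenvector v of λ).

  λ = -3: largest Jordan block has size 3, contributing (x + 3)^3

So m_A(x) = (x + 3)^3 = x^3 + 9*x^2 + 27*x + 27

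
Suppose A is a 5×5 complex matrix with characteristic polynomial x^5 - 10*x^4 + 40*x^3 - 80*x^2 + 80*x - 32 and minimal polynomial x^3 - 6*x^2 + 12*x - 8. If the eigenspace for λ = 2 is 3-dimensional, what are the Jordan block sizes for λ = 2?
Block sizes for λ = 2: [3, 1, 1]

Step 1 — from the characteristic polynomial, algebraic multiplicity of λ = 2 is 5. From dim ker(A − (2)·I) = 3, there are exactly 3 Jordan blocks for λ = 2.
Step 2 — from the minimal polynomial, the factor (x − 2)^3 tells us the largest block for λ = 2 has size 3.
Step 3 — with total size 5, 3 blocks, and largest block 3, the block sizes (in nonincreasing order) are [3, 1, 1].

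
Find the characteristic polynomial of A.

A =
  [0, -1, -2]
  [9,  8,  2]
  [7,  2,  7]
x^3 - 15*x^2 + 75*x - 125

Expanding det(x·I − A) (e.g. by cofactor expansion or by noting that A is similar to its Jordan form J, which has the same characteristic polynomial as A) gives
  χ_A(x) = x^3 - 15*x^2 + 75*x - 125
which factors as (x - 5)^3. The eigenvalues (with algebraic multiplicities) are λ = 5 with multiplicity 3.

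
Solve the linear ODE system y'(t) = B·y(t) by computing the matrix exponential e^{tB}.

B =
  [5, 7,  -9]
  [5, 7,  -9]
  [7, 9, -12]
e^{tB} =
  [-3*t^2/2 + 5*t + 1, 3*t^2/2 + 7*t, -9*t]
  [-3*t^2/2 + 5*t, 3*t^2/2 + 7*t + 1, -9*t]
  [-2*t^2 + 7*t, 2*t^2 + 9*t, 1 - 12*t]

Strategy: write B = P · J · P⁻¹ where J is a Jordan canonical form, so e^{tB} = P · e^{tJ} · P⁻¹, and e^{tJ} can be computed block-by-block.

B has Jordan form
J =
  [0, 1, 0]
  [0, 0, 1]
  [0, 0, 0]
(up to reordering of blocks).

Per-block formulas:
  For a 3×3 Jordan block J_3(0): exp(t · J_3(0)) = e^(0t)·(I + t·N + (t^2/2)·N^2), where N is the 3×3 nilpotent shift.

After assembling e^{tJ} and conjugating by P, we get:

e^{tB} =
  [-3*t^2/2 + 5*t + 1, 3*t^2/2 + 7*t, -9*t]
  [-3*t^2/2 + 5*t, 3*t^2/2 + 7*t + 1, -9*t]
  [-2*t^2 + 7*t, 2*t^2 + 9*t, 1 - 12*t]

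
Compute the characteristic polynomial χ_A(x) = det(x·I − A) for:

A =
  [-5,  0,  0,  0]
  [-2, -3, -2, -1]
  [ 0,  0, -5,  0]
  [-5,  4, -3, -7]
x^4 + 20*x^3 + 150*x^2 + 500*x + 625

Expanding det(x·I − A) (e.g. by cofactor expansion or by noting that A is similar to its Jordan form J, which has the same characteristic polynomial as A) gives
  χ_A(x) = x^4 + 20*x^3 + 150*x^2 + 500*x + 625
which factors as (x + 5)^4. The eigenvalues (with algebraic multiplicities) are λ = -5 with multiplicity 4.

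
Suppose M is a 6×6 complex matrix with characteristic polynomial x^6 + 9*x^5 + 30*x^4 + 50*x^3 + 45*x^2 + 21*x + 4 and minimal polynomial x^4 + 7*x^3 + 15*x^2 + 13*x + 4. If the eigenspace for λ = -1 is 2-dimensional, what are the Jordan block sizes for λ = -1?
Block sizes for λ = -1: [3, 2]

Step 1 — from the characteristic polynomial, algebraic multiplicity of λ = -1 is 5. From dim ker(M − (-1)·I) = 2, there are exactly 2 Jordan blocks for λ = -1.
Step 2 — from the minimal polynomial, the factor (x + 1)^3 tells us the largest block for λ = -1 has size 3.
Step 3 — with total size 5, 2 blocks, and largest block 3, the block sizes (in nonincreasing order) are [3, 2].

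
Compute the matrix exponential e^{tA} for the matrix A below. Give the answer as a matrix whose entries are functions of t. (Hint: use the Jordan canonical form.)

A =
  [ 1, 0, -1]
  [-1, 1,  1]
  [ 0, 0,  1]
e^{tA} =
  [exp(t), 0, -t*exp(t)]
  [-t*exp(t), exp(t), t^2*exp(t)/2 + t*exp(t)]
  [0, 0, exp(t)]

Strategy: write A = P · J · P⁻¹ where J is a Jordan canonical form, so e^{tA} = P · e^{tJ} · P⁻¹, and e^{tJ} can be computed block-by-block.

A has Jordan form
J =
  [1, 1, 0]
  [0, 1, 1]
  [0, 0, 1]
(up to reordering of blocks).

Per-block formulas:
  For a 3×3 Jordan block J_3(1): exp(t · J_3(1)) = e^(1t)·(I + t·N + (t^2/2)·N^2), where N is the 3×3 nilpotent shift.

After assembling e^{tJ} and conjugating by P, we get:

e^{tA} =
  [exp(t), 0, -t*exp(t)]
  [-t*exp(t), exp(t), t^2*exp(t)/2 + t*exp(t)]
  [0, 0, exp(t)]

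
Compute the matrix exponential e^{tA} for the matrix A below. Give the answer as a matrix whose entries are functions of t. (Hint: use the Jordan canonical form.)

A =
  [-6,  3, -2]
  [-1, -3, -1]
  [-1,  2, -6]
e^{tA} =
  [-t*exp(-5*t) + exp(-5*t), -t^2*exp(-5*t)/2 + 3*t*exp(-5*t), t^2*exp(-5*t)/2 - 2*t*exp(-5*t)]
  [-t*exp(-5*t), -t^2*exp(-5*t)/2 + 2*t*exp(-5*t) + exp(-5*t), t^2*exp(-5*t)/2 - t*exp(-5*t)]
  [-t*exp(-5*t), -t^2*exp(-5*t)/2 + 2*t*exp(-5*t), t^2*exp(-5*t)/2 - t*exp(-5*t) + exp(-5*t)]

Strategy: write A = P · J · P⁻¹ where J is a Jordan canonical form, so e^{tA} = P · e^{tJ} · P⁻¹, and e^{tJ} can be computed block-by-block.

A has Jordan form
J =
  [-5,  1,  0]
  [ 0, -5,  1]
  [ 0,  0, -5]
(up to reordering of blocks).

Per-block formulas:
  For a 3×3 Jordan block J_3(-5): exp(t · J_3(-5)) = e^(-5t)·(I + t·N + (t^2/2)·N^2), where N is the 3×3 nilpotent shift.

After assembling e^{tJ} and conjugating by P, we get:

e^{tA} =
  [-t*exp(-5*t) + exp(-5*t), -t^2*exp(-5*t)/2 + 3*t*exp(-5*t), t^2*exp(-5*t)/2 - 2*t*exp(-5*t)]
  [-t*exp(-5*t), -t^2*exp(-5*t)/2 + 2*t*exp(-5*t) + exp(-5*t), t^2*exp(-5*t)/2 - t*exp(-5*t)]
  [-t*exp(-5*t), -t^2*exp(-5*t)/2 + 2*t*exp(-5*t), t^2*exp(-5*t)/2 - t*exp(-5*t) + exp(-5*t)]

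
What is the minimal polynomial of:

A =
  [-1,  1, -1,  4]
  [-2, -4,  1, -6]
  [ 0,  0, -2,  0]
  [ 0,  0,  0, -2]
x^3 + 7*x^2 + 16*x + 12

The characteristic polynomial is χ_A(x) = (x + 2)^3*(x + 3), so the eigenvalues are known. The minimal polynomial is
  m_A(x) = Π_λ (x − λ)^{k_λ}
where k_λ is the size of the *largest* Jordan block for λ (equivalently, the smallest k with (A − λI)^k v = 0 for every generalised eigenvector v of λ).

  λ = -3: largest Jordan block has size 1, contributing (x + 3)
  λ = -2: largest Jordan block has size 2, contributing (x + 2)^2

So m_A(x) = (x + 2)^2*(x + 3) = x^3 + 7*x^2 + 16*x + 12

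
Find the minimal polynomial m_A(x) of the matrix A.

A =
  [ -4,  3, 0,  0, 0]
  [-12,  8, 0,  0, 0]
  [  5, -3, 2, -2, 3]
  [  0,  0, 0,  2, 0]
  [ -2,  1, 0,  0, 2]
x^2 - 4*x + 4

The characteristic polynomial is χ_A(x) = (x - 2)^5, so the eigenvalues are known. The minimal polynomial is
  m_A(x) = Π_λ (x − λ)^{k_λ}
where k_λ is the size of the *largest* Jordan block for λ (equivalently, the smallest k with (A − λI)^k v = 0 for every generalised eigenvector v of λ).

  λ = 2: largest Jordan block has size 2, contributing (x − 2)^2

So m_A(x) = (x - 2)^2 = x^2 - 4*x + 4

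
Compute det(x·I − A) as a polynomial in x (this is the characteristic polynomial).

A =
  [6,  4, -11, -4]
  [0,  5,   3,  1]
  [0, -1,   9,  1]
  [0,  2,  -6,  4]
x^4 - 24*x^3 + 216*x^2 - 864*x + 1296

Expanding det(x·I − A) (e.g. by cofactor expansion or by noting that A is similar to its Jordan form J, which has the same characteristic polynomial as A) gives
  χ_A(x) = x^4 - 24*x^3 + 216*x^2 - 864*x + 1296
which factors as (x - 6)^4. The eigenvalues (with algebraic multiplicities) are λ = 6 with multiplicity 4.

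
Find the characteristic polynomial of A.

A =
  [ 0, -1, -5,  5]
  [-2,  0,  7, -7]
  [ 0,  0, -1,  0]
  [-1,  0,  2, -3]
x^4 + 4*x^3 + 6*x^2 + 4*x + 1

Expanding det(x·I − A) (e.g. by cofactor expansion or by noting that A is similar to its Jordan form J, which has the same characteristic polynomial as A) gives
  χ_A(x) = x^4 + 4*x^3 + 6*x^2 + 4*x + 1
which factors as (x + 1)^4. The eigenvalues (with algebraic multiplicities) are λ = -1 with multiplicity 4.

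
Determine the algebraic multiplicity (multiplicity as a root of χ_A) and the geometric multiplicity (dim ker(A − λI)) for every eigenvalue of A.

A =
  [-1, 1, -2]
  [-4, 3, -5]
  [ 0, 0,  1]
λ = 1: alg = 3, geom = 1

Step 1 — factor the characteristic polynomial to read off the algebraic multiplicities:
  χ_A(x) = (x - 1)^3

Step 2 — compute geometric multiplicities via the rank-nullity identity g(λ) = n − rank(A − λI):
  rank(A − (1)·I) = 2, so dim ker(A − (1)·I) = n − 2 = 1

Summary:
  λ = 1: algebraic multiplicity = 3, geometric multiplicity = 1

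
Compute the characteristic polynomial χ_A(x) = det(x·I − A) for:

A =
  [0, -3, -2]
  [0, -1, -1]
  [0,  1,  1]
x^3

Expanding det(x·I − A) (e.g. by cofactor expansion or by noting that A is similar to its Jordan form J, which has the same characteristic polynomial as A) gives
  χ_A(x) = x^3
which factors as x^3. The eigenvalues (with algebraic multiplicities) are λ = 0 with multiplicity 3.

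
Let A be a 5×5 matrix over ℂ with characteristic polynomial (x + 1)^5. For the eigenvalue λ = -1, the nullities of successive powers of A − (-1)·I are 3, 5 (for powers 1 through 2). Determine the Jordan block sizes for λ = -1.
Block sizes for λ = -1: [2, 2, 1]

From the dimensions of kernels of powers, the number of Jordan blocks of size at least j is d_j − d_{j−1} where d_j = dim ker(N^j) (with d_0 = 0). Computing the differences gives [3, 2].
The number of blocks of size exactly k is (#blocks of size ≥ k) − (#blocks of size ≥ k + 1), so the partition is: 1 block(s) of size 1, 2 block(s) of size 2.
In nonincreasing order the block sizes are [2, 2, 1].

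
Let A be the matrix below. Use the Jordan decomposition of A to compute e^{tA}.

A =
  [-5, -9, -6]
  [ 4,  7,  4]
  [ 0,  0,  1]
e^{tA} =
  [-6*t*exp(t) + exp(t), -9*t*exp(t), -6*t*exp(t)]
  [4*t*exp(t), 6*t*exp(t) + exp(t), 4*t*exp(t)]
  [0, 0, exp(t)]

Strategy: write A = P · J · P⁻¹ where J is a Jordan canonical form, so e^{tA} = P · e^{tJ} · P⁻¹, and e^{tJ} can be computed block-by-block.

A has Jordan form
J =
  [1, 1, 0]
  [0, 1, 0]
  [0, 0, 1]
(up to reordering of blocks).

Per-block formulas:
  For a 2×2 Jordan block J_2(1): exp(t · J_2(1)) = e^(1t)·(I + t·N), where N is the 2×2 nilpotent shift.
  For a 1×1 block at λ = 1: exp(t · [1]) = [e^(1t)].

After assembling e^{tJ} and conjugating by P, we get:

e^{tA} =
  [-6*t*exp(t) + exp(t), -9*t*exp(t), -6*t*exp(t)]
  [4*t*exp(t), 6*t*exp(t) + exp(t), 4*t*exp(t)]
  [0, 0, exp(t)]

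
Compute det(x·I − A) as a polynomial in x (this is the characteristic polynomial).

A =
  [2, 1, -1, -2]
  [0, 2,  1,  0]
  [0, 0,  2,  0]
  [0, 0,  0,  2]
x^4 - 8*x^3 + 24*x^2 - 32*x + 16

Expanding det(x·I − A) (e.g. by cofactor expansion or by noting that A is similar to its Jordan form J, which has the same characteristic polynomial as A) gives
  χ_A(x) = x^4 - 8*x^3 + 24*x^2 - 32*x + 16
which factors as (x - 2)^4. The eigenvalues (with algebraic multiplicities) are λ = 2 with multiplicity 4.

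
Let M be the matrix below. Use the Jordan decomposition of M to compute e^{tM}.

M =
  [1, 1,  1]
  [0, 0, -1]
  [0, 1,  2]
e^{tM} =
  [exp(t), t*exp(t), t*exp(t)]
  [0, -t*exp(t) + exp(t), -t*exp(t)]
  [0, t*exp(t), t*exp(t) + exp(t)]

Strategy: write M = P · J · P⁻¹ where J is a Jordan canonical form, so e^{tM} = P · e^{tJ} · P⁻¹, and e^{tJ} can be computed block-by-block.

M has Jordan form
J =
  [1, 1, 0]
  [0, 1, 0]
  [0, 0, 1]
(up to reordering of blocks).

Per-block formulas:
  For a 1×1 block at λ = 1: exp(t · [1]) = [e^(1t)].
  For a 2×2 Jordan block J_2(1): exp(t · J_2(1)) = e^(1t)·(I + t·N), where N is the 2×2 nilpotent shift.

After assembling e^{tJ} and conjugating by P, we get:

e^{tM} =
  [exp(t), t*exp(t), t*exp(t)]
  [0, -t*exp(t) + exp(t), -t*exp(t)]
  [0, t*exp(t), t*exp(t) + exp(t)]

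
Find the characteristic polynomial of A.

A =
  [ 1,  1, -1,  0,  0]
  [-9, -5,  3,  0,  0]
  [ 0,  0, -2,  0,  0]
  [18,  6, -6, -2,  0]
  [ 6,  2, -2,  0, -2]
x^5 + 10*x^4 + 40*x^3 + 80*x^2 + 80*x + 32

Expanding det(x·I − A) (e.g. by cofactor expansion or by noting that A is similar to its Jordan form J, which has the same characteristic polynomial as A) gives
  χ_A(x) = x^5 + 10*x^4 + 40*x^3 + 80*x^2 + 80*x + 32
which factors as (x + 2)^5. The eigenvalues (with algebraic multiplicities) are λ = -2 with multiplicity 5.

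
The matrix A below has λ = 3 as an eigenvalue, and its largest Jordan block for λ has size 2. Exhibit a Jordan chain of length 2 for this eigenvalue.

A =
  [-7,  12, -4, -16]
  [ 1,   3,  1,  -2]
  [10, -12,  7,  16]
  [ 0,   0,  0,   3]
A Jordan chain for λ = 3 of length 2:
v_1 = (2, 1, -2, 0)ᵀ
v_2 = (1, 1, 0, 0)ᵀ

Let N = A − (3)·I. We want v_2 with N^2 v_2 = 0 but N^1 v_2 ≠ 0; then v_{j-1} := N · v_j for j = 2, …, 2.

Pick v_2 = (1, 1, 0, 0)ᵀ.
Then v_1 = N · v_2 = (2, 1, -2, 0)ᵀ.

Sanity check: (A − (3)·I) v_1 = (0, 0, 0, 0)ᵀ = 0. ✓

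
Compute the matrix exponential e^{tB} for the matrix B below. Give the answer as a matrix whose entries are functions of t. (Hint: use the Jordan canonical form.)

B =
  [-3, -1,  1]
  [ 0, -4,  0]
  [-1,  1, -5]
e^{tB} =
  [t*exp(-4*t) + exp(-4*t), -t*exp(-4*t), t*exp(-4*t)]
  [0, exp(-4*t), 0]
  [-t*exp(-4*t), t*exp(-4*t), -t*exp(-4*t) + exp(-4*t)]

Strategy: write B = P · J · P⁻¹ where J is a Jordan canonical form, so e^{tB} = P · e^{tJ} · P⁻¹, and e^{tJ} can be computed block-by-block.

B has Jordan form
J =
  [-4,  1,  0]
  [ 0, -4,  0]
  [ 0,  0, -4]
(up to reordering of blocks).

Per-block formulas:
  For a 1×1 block at λ = -4: exp(t · [-4]) = [e^(-4t)].
  For a 2×2 Jordan block J_2(-4): exp(t · J_2(-4)) = e^(-4t)·(I + t·N), where N is the 2×2 nilpotent shift.

After assembling e^{tJ} and conjugating by P, we get:

e^{tB} =
  [t*exp(-4*t) + exp(-4*t), -t*exp(-4*t), t*exp(-4*t)]
  [0, exp(-4*t), 0]
  [-t*exp(-4*t), t*exp(-4*t), -t*exp(-4*t) + exp(-4*t)]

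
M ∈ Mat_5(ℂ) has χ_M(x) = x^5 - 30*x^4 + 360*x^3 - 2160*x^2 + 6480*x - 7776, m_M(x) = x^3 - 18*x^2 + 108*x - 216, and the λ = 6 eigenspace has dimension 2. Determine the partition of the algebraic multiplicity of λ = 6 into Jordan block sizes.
Block sizes for λ = 6: [3, 2]

Step 1 — from the characteristic polynomial, algebraic multiplicity of λ = 6 is 5. From dim ker(M − (6)·I) = 2, there are exactly 2 Jordan blocks for λ = 6.
Step 2 — from the minimal polynomial, the factor (x − 6)^3 tells us the largest block for λ = 6 has size 3.
Step 3 — with total size 5, 2 blocks, and largest block 3, the block sizes (in nonincreasing order) are [3, 2].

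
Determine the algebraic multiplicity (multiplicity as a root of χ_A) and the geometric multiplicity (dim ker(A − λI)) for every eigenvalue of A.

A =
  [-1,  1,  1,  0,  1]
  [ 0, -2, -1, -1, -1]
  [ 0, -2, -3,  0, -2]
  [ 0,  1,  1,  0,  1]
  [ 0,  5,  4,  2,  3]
λ = -1: alg = 3, geom = 2; λ = 0: alg = 2, geom = 1

Step 1 — factor the characteristic polynomial to read off the algebraic multiplicities:
  χ_A(x) = x^2*(x + 1)^3

Step 2 — compute geometric multiplicities via the rank-nullity identity g(λ) = n − rank(A − λI):
  rank(A − (-1)·I) = 3, so dim ker(A − (-1)·I) = n − 3 = 2
  rank(A − (0)·I) = 4, so dim ker(A − (0)·I) = n − 4 = 1

Summary:
  λ = -1: algebraic multiplicity = 3, geometric multiplicity = 2
  λ = 0: algebraic multiplicity = 2, geometric multiplicity = 1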